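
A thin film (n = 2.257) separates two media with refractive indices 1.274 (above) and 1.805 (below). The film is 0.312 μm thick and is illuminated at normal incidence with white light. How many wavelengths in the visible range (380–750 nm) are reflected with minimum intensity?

Top surface (1.274 → 2.257): reflection off a higher-index medium gives a half-wave phase shift.
At the lower boundary (n = 2.257 to n = 1.805) the reflected ray undergoes no phase shift.
Exactly one π shift → a net half-wave offset.
So the condition for destructive reflection is 2 n t = m λ.
λ = 2 n t / m = 1408 / m nm.
m=1: 1408 nm (IR); m=2: 704 nm (visible); m=3: 469 nm (visible); m=4: 352 nm (UV).

2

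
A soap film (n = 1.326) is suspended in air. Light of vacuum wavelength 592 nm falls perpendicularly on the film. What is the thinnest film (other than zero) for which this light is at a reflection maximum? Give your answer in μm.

0.112 μm

Ray reflecting at the top interface goes from n = 1.0 toward n = 1.326: a half-wave phase shift.
Ray reflecting at the bottom interface goes from n = 1.326 toward n = 1.0: no phase shift.
Exactly one π shift → a net half-wave offset.
For bright reflection here: 2 n t = (m + ½) λ.
Minimum at m = 0: t = λ / (4 n) = 592 / (4 × 1.326) = 112 nm.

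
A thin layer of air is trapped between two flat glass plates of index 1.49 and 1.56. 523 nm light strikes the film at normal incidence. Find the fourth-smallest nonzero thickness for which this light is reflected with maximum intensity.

915 nm

Ray reflecting at the top interface goes from n = 1.49 toward n = 1.0: no phase shift.
At the lower boundary (n = 1.0 to n = 1.56) the reflected ray undergoes a half-wave phase shift.
The two reflections differ by half a wavelength.
For bright reflection here: 2 n t = (m + ½) λ.
The fourth-smallest nonzero thickness corresponds to m = 3: t = (m + ½) λ / (2 n) = 3.50 × 523 / (2 × 1.0) = 915 nm.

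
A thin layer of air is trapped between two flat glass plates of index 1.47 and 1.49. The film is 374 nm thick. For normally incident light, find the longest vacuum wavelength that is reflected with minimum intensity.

At the upper boundary (n = 1.47 to n = 1.0) the reflected ray undergoes no phase shift.
At the lower boundary (n = 1.0 to n = 1.49) the reflected ray undergoes a half-wave phase shift.
Net: one phase inversion between the two reflected rays.
With one net inversion, destructive interference in reflection requires 2 n t = m λ.
λ = 2 n t / m. The longest wavelength is m = 1: λ = 2 × 1.0 × 374 / 1.00 = 748 nm.

748 nm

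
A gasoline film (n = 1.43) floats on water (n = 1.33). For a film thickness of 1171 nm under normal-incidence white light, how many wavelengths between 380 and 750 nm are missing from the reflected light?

4

Ray reflecting at the top interface goes from n = 1.0 toward n = 1.43: a half-wave phase shift.
Bottom surface (1.43 → 1.33): reflection off a lower-index medium gives no phase shift.
The two reflections differ by half a wavelength.
So the condition for destructive reflection is 2 n t = m λ.
λ = 2 n t / m = 3349 / m nm.
m=4: 837 nm (IR); m=5: 670 nm (visible); m=6: 558 nm (visible); m=7: 478 nm (visible); m=8: 419 nm (visible); m=9: 372 nm (UV).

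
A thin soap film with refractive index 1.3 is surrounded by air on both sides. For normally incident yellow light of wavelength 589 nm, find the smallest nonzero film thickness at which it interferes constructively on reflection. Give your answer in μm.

0.113 μm

At the upper boundary (n = 1.0 to n = 1.3) the reflected ray undergoes a half-wave phase shift.
Bottom surface (1.3 → 1.0): reflection off a lower-index medium gives no phase shift.
Exactly one π shift → a net half-wave offset.
So the condition for constructive reflection is 2 n t = (m + ½) λ.
Minimum at m = 0: t = λ / (4 n) = 589 / (4 × 1.3) = 113 nm.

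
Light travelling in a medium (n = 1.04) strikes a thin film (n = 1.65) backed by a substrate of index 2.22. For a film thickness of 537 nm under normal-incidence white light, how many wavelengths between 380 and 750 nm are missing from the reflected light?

3

Top surface (1.04 → 1.65): reflection off a higher-index medium gives a half-wave phase shift.
Bottom surface (1.65 → 2.22): reflection off a higher-index medium gives a half-wave phase shift.
The two reflections carry the same phase change, so no net offset.
So the condition for destructive reflection is 2 n t = (m + ½) λ.
λ = 2 n t / (m + ½) = 1772 / (m + ½) nm.
m=1: 1181 nm (IR); m=2: 709 nm (visible); m=3: 506 nm (visible); m=4: 394 nm (visible); m=5: 322 nm (UV).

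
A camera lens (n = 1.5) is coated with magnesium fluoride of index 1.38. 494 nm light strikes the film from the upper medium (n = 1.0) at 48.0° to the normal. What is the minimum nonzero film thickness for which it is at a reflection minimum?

Ray reflecting at the top interface goes from n = 1.0 toward n = 1.38: a half-wave phase shift.
Ray reflecting at the bottom interface goes from n = 1.38 toward n = 1.5: a half-wave phase shift.
Zero or two π shifts → no net half-wave offset.
For minimum reflection here: 2 n t cos θ_r = (m + ½) λ.
Snell's law: 1.0 sin 48.0° = 1.38 sin θ_r → sin θ_r = 0.539, cos θ_r = 0.843.
Minimum at m = 0: t = λ / (4 n cos θ_r) = 494 / (4 × 1.38 × 0.843) = 106 nm.

106 nm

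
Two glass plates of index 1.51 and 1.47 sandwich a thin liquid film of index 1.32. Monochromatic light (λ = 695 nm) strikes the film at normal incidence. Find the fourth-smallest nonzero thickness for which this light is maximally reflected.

Top surface (1.51 → 1.32): reflection off a lower-index medium gives no phase shift.
At the lower boundary (n = 1.32 to n = 1.47) the reflected ray undergoes a half-wave phase shift.
Exactly one π shift → a net half-wave offset.
For strong reflection here: 2 n t = (m + ½) λ.
The fourth-smallest nonzero thickness corresponds to m = 3: t = (m + ½) λ / (2 n) = 3.50 × 695 / (2 × 1.32) = 921 nm.

921 nm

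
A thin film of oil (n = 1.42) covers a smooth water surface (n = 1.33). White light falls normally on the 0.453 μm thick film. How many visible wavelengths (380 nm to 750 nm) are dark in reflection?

Ray reflecting at the top interface goes from n = 1.0 toward n = 1.42: a half-wave phase shift.
Bottom surface (1.42 → 1.33): reflection off a lower-index medium gives no phase shift.
Net: one phase inversion between the two reflected rays.
So the condition for destructive reflection is 2 n t = m λ.
λ = 2 n t / m = 1287 / m nm.
m=1: 1287 nm (IR); m=2: 643 nm (visible); m=3: 429 nm (visible); m=4: 322 nm (UV).

2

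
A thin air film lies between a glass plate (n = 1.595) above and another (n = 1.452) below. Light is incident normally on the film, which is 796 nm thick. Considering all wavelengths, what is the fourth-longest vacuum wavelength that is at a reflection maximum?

455 nm

Top surface (1.595 → 1.0): reflection off a lower-index medium gives no phase shift.
Bottom surface (1.0 → 1.452): reflection off a higher-index medium gives a half-wave phase shift.
Exactly one π shift → a net half-wave offset.
With one net inversion, constructive interference in reflection requires 2 n t = (m + ½) λ.
λ = 2 n t / (m + ½). The fourth-longest wavelength is m = 3: λ = 2 × 1.0 × 796 / 3.50 = 455 nm.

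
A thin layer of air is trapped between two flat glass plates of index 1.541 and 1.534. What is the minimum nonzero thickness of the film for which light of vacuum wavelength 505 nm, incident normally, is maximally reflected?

At the upper boundary (n = 1.541 to n = 1.0) the reflected ray undergoes no phase shift.
At the lower boundary (n = 1.0 to n = 1.534) the reflected ray undergoes a half-wave phase shift.
The two reflections differ by half a wavelength.
For bright reflection here: 2 n t = (m + ½) λ.
Minimum at m = 0: t = λ / (4 n) = 505 / (4 × 1.0) = 126 nm.

126 nm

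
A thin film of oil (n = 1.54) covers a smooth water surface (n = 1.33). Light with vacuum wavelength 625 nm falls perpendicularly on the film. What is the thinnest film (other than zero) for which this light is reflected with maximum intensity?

101 nm

Top surface (1.0 → 1.54): reflection off a higher-index medium gives a half-wave phase shift.
Bottom surface (1.54 → 1.33): reflection off a lower-index medium gives no phase shift.
Exactly one π shift → a net half-wave offset.
With one net inversion, constructive interference in reflection requires 2 n t = (m + ½) λ.
Minimum at m = 0: t = λ / (4 n) = 625 / (4 × 1.54) = 101 nm.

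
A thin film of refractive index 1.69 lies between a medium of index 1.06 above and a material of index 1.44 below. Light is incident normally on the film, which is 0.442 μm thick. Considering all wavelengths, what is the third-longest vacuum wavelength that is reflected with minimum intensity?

Top surface (1.06 → 1.69): reflection off a higher-index medium gives a half-wave phase shift.
Bottom surface (1.69 → 1.44): reflection off a lower-index medium gives no phase shift.
Net: one phase inversion between the two reflected rays.
So the condition for destructive reflection is 2 n t = m λ.
λ = 2 n t / m. The third-longest wavelength is m = 3: λ = 2 × 1.69 × 442 / 3.00 = 498 nm.

498 nm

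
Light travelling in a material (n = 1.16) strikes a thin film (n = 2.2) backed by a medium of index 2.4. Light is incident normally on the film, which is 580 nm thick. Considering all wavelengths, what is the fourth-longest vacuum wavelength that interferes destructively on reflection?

729 nm

At the upper boundary (n = 1.16 to n = 2.2) the reflected ray undergoes a half-wave phase shift.
Bottom surface (2.2 → 2.4): reflection off a higher-index medium gives a half-wave phase shift.
The two reflections carry the same phase change, so no net offset.
So the condition for destructive reflection is 2 n t = (m + ½) λ.
λ = 2 n t / (m + ½). The fourth-longest wavelength is m = 3: λ = 2 × 2.2 × 580 / 3.50 = 729 nm.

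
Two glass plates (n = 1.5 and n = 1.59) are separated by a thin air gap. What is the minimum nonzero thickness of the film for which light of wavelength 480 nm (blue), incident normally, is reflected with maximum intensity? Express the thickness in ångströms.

Ray reflecting at the top interface goes from n = 1.5 toward n = 1.0: no phase shift.
Ray reflecting at the bottom interface goes from n = 1.0 toward n = 1.59: a half-wave phase shift.
Exactly one π shift → a net half-wave offset.
With one net inversion, constructive interference in reflection requires 2 n t = (m + ½) λ.
Minimum at m = 0: t = λ / (4 n) = 480 / (4 × 1.0) = 120 nm.

1200 Å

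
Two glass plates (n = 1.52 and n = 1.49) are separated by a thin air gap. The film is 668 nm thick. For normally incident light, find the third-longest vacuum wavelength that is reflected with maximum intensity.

At the upper boundary (n = 1.52 to n = 1.0) the reflected ray undergoes no phase shift.
Bottom surface (1.0 → 1.49): reflection off a higher-index medium gives a half-wave phase shift.
Net: one phase inversion between the two reflected rays.
So the condition for constructive reflection is 2 n t = (m + ½) λ.
λ = 2 n t / (m + ½). The third-longest wavelength is m = 2: λ = 2 × 1.0 × 668 / 2.50 = 534 nm.

534 nm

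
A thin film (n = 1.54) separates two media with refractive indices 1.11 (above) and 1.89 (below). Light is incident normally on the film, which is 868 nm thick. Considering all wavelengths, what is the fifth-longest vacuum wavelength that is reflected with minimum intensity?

Top surface (1.11 → 1.54): reflection off a higher-index medium gives a half-wave phase shift.
At the lower boundary (n = 1.54 to n = 1.89) the reflected ray undergoes a half-wave phase shift.
Net: no relative phase inversion (both shifts match).
With no net inversion, destructive interference in reflection requires 2 n t = (m + ½) λ.
λ = 2 n t / (m + ½). The fifth-longest wavelength is m = 4: λ = 2 × 1.54 × 868 / 4.50 = 594 nm.

594 nm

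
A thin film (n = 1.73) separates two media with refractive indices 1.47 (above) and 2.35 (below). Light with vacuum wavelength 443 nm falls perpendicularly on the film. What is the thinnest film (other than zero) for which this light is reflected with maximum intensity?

128 nm

Ray reflecting at the top interface goes from n = 1.47 toward n = 1.73: a half-wave phase shift.
Bottom surface (1.73 → 2.35): reflection off a higher-index medium gives a half-wave phase shift.
The two reflections carry the same phase change, so no net offset.
So the condition for constructive reflection is 2 n t = m λ.
Minimum nonzero at m = 1: t = λ / (2 n) = 443 / (2 × 1.73) = 128 nm.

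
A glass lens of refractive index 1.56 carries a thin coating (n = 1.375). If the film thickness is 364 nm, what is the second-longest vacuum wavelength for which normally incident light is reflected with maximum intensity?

501 nm

Ray reflecting at the top interface goes from n = 1.0 toward n = 1.375: a half-wave phase shift.
Ray reflecting at the bottom interface goes from n = 1.375 toward n = 1.56: a half-wave phase shift.
The two reflections carry the same phase change, so no net offset.
For bright reflection here: 2 n t = m λ.
λ = 2 n t / m. The second-longest wavelength is m = 2: λ = 2 × 1.375 × 364 / 2.00 = 501 nm.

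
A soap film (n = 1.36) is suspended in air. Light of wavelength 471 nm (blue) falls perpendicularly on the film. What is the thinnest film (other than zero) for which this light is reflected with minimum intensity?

173 nm

Ray reflecting at the top interface goes from n = 1.0 toward n = 1.36: a half-wave phase shift.
Bottom surface (1.36 → 1.0): reflection off a lower-index medium gives no phase shift.
Net: one phase inversion between the two reflected rays.
So the condition for destructive reflection is 2 n t = m λ.
Minimum nonzero at m = 1: t = λ / (2 n) = 471 / (2 × 1.36) = 173 nm.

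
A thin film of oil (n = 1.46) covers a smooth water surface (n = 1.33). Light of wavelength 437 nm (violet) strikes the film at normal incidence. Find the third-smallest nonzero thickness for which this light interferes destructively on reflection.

At the upper boundary (n = 1.0 to n = 1.46) the reflected ray undergoes a half-wave phase shift.
Ray reflecting at the bottom interface goes from n = 1.46 toward n = 1.33: no phase shift.
Exactly one π shift → a net half-wave offset.
With one net inversion, destructive interference in reflection requires 2 n t = m λ.
The third-smallest nonzero thickness corresponds to m = 3: t = m λ / (2 n) = 3.00 × 437 / (2 × 1.46) = 449 nm.

449 nm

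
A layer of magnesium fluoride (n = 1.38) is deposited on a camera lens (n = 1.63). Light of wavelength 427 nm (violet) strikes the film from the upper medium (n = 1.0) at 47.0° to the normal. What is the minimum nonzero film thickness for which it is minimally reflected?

91.2 nm

At the upper boundary (n = 1.0 to n = 1.38) the reflected ray undergoes a half-wave phase shift.
At the lower boundary (n = 1.38 to n = 1.63) the reflected ray undergoes a half-wave phase shift.
The two reflections carry the same phase change, so no net offset.
For weak reflection here: 2 n t cos θ_r = (m + ½) λ.
Snell's law: 1.0 sin 47.0° = 1.38 sin θ_r → sin θ_r = 0.530, cos θ_r = 0.848.
Minimum at m = 0: t = λ / (4 n cos θ_r) = 427 / (4 × 1.38 × 0.848) = 91.2 nm.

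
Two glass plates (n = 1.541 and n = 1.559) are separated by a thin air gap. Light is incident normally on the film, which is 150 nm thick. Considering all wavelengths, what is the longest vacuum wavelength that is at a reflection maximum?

Ray reflecting at the top interface goes from n = 1.541 toward n = 1.0: no phase shift.
At the lower boundary (n = 1.0 to n = 1.559) the reflected ray undergoes a half-wave phase shift.
The two reflections differ by half a wavelength.
So the condition for constructive reflection is 2 n t = (m + ½) λ.
λ = 2 n t / (m + ½). The longest wavelength is m = 0: λ = 2 × 1.0 × 150 / 0.500 = 600 nm.

600 nm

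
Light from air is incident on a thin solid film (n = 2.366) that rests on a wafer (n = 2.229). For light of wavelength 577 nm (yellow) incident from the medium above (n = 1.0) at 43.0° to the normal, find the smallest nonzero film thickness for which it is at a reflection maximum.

Ray reflecting at the top interface goes from n = 1.0 toward n = 2.366: a half-wave phase shift.
At the lower boundary (n = 2.366 to n = 2.229) the reflected ray undergoes no phase shift.
Exactly one π shift → a net half-wave offset.
For bright reflection here: 2 n t cos θ_r = (m + ½) λ.
Snell's law: 1.0 sin 43.0° = 2.366 sin θ_r → sin θ_r = 0.288, cos θ_r = 0.958.
Minimum at m = 0: t = λ / (4 n cos θ_r) = 577 / (4 × 2.366 × 0.958) = 63.7 nm.

63.7 nm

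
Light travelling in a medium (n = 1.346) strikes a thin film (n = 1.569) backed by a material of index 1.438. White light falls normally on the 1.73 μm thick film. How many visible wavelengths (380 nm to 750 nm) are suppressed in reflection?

7

Ray reflecting at the top interface goes from n = 1.346 toward n = 1.569: a half-wave phase shift.
At the lower boundary (n = 1.569 to n = 1.438) the reflected ray undergoes no phase shift.
Net: one phase inversion between the two reflected rays.
So the condition for destructive reflection is 2 n t = m λ.
λ = 2 n t / m = 5429 / m nm.
m=7: 776 nm (IR); m=8: 679 nm (visible); m=9: 603 nm (visible); m=10: 543 nm (visible); m=11: 494 nm (visible); m=12: 452 nm (visible); m=13: 418 nm (visible); m=14: 388 nm (visible); m=15: 362 nm (UV).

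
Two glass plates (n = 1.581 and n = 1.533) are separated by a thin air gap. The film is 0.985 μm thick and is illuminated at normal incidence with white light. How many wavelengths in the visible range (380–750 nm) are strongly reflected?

At the upper boundary (n = 1.581 to n = 1.0) the reflected ray undergoes no phase shift.
Bottom surface (1.0 → 1.533): reflection off a higher-index medium gives a half-wave phase shift.
Net: one phase inversion between the two reflected rays.
For bright reflection here: 2 n t = (m + ½) λ.
λ = 2 n t / (m + ½) = 1970 / (m + ½) nm.
m=2: 788 nm (IR); m=3: 563 nm (visible); m=4: 438 nm (visible); m=5: 358 nm (UV).

2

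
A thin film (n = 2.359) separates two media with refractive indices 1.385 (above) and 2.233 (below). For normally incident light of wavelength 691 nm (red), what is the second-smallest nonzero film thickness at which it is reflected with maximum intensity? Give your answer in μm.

0.220 μm

At the upper boundary (n = 1.385 to n = 2.359) the reflected ray undergoes a half-wave phase shift.
At the lower boundary (n = 2.359 to n = 2.233) the reflected ray undergoes no phase shift.
The two reflections differ by half a wavelength.
With one net inversion, constructive interference in reflection requires 2 n t = (m + ½) λ.
The second-smallest nonzero thickness corresponds to m = 1: t = (m + ½) λ / (2 n) = 1.50 × 691 / (2 × 2.359) = 220 nm.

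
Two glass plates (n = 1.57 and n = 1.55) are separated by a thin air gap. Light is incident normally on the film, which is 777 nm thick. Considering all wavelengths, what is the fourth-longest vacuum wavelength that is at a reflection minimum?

389 nm

At the upper boundary (n = 1.57 to n = 1.0) the reflected ray undergoes no phase shift.
At the lower boundary (n = 1.0 to n = 1.55) the reflected ray undergoes a half-wave phase shift.
The two reflections differ by half a wavelength.
For dark reflection here: 2 n t = m λ.
λ = 2 n t / m. The fourth-longest wavelength is m = 4: λ = 2 × 1.0 × 777 / 4.00 = 389 nm.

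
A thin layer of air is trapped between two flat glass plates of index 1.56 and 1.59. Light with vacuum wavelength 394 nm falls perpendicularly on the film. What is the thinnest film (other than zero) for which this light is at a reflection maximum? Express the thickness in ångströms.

985 Å

At the upper boundary (n = 1.56 to n = 1.0) the reflected ray undergoes no phase shift.
At the lower boundary (n = 1.0 to n = 1.59) the reflected ray undergoes a half-wave phase shift.
Net: one phase inversion between the two reflected rays.
With one net inversion, constructive interference in reflection requires 2 n t = (m + ½) λ.
Minimum at m = 0: t = λ / (4 n) = 394 / (4 × 1.0) = 98.5 nm.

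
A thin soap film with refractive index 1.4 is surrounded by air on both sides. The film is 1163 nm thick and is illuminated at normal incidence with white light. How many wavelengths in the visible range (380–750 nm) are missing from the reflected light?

4

Ray reflecting at the top interface goes from n = 1.0 toward n = 1.4: a half-wave phase shift.
Ray reflecting at the bottom interface goes from n = 1.4 toward n = 1.0: no phase shift.
The two reflections differ by half a wavelength.
With one net inversion, destructive interference in reflection requires 2 n t = m λ.
λ = 2 n t / m = 3256 / m nm.
m=4: 814 nm (IR); m=5: 651 nm (visible); m=6: 543 nm (visible); m=7: 465 nm (visible); m=8: 407 nm (visible); m=9: 362 nm (UV).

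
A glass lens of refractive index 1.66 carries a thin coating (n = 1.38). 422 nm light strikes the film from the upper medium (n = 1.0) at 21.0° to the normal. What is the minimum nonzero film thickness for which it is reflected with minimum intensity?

79.2 nm

Ray reflecting at the top interface goes from n = 1.0 toward n = 1.38: a half-wave phase shift.
Bottom surface (1.38 → 1.66): reflection off a higher-index medium gives a half-wave phase shift.
Net: no relative phase inversion (both shifts match).
For dark reflection here: 2 n t cos θ_r = (m + ½) λ.
Snell's law: 1.0 sin 21.0° = 1.38 sin θ_r → sin θ_r = 0.260, cos θ_r = 0.966.
Minimum at m = 0: t = λ / (4 n cos θ_r) = 422 / (4 × 1.38 × 0.966) = 79.2 nm.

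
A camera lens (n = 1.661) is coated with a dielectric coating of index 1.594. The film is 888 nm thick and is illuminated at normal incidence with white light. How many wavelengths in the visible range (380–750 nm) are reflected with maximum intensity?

4

At the upper boundary (n = 1.0 to n = 1.594) the reflected ray undergoes a half-wave phase shift.
At the lower boundary (n = 1.594 to n = 1.661) the reflected ray undergoes a half-wave phase shift.
The two reflections carry the same phase change, so no net offset.
So the condition for constructive reflection is 2 n t = m λ.
λ = 2 n t / m = 2831 / m nm.
m=3: 944 nm (IR); m=4: 708 nm (visible); m=5: 566 nm (visible); m=6: 472 nm (visible); m=7: 404 nm (visible); m=8: 354 nm (UV).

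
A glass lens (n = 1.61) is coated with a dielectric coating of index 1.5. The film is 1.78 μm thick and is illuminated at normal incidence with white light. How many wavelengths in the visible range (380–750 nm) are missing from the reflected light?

7

Top surface (1.0 → 1.5): reflection off a higher-index medium gives a half-wave phase shift.
At the lower boundary (n = 1.5 to n = 1.61) the reflected ray undergoes a half-wave phase shift.
Zero or two π shifts → no net half-wave offset.
With no net inversion, destructive interference in reflection requires 2 n t = (m + ½) λ.
λ = 2 n t / (m + ½) = 5340 / (m + ½) nm.
m=6: 822 nm (IR); m=7: 712 nm (visible); m=8: 628 nm (visible); m=9: 562 nm (visible); m=10: 509 nm (visible); m=11: 464 nm (visible); m=12: 427 nm (visible); m=13: 396 nm (visible); m=14: 368 nm (UV).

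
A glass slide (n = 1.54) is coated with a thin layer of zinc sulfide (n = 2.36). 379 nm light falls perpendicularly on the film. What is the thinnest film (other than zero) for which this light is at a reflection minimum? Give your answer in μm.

Top surface (1.0 → 2.36): reflection off a higher-index medium gives a half-wave phase shift.
Ray reflecting at the bottom interface goes from n = 2.36 toward n = 1.54: no phase shift.
The two reflections differ by half a wavelength.
So the condition for destructive reflection is 2 n t = m λ.
Minimum nonzero at m = 1: t = λ / (2 n) = 379 / (2 × 2.36) = 80.3 nm.

0.0803 μm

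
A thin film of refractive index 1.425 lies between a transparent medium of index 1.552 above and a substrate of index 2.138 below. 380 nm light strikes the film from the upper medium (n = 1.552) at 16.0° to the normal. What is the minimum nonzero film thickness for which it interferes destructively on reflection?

140 nm

Top surface (1.552 → 1.425): reflection off a lower-index medium gives no phase shift.
Bottom surface (1.425 → 2.138): reflection off a higher-index medium gives a half-wave phase shift.
Exactly one π shift → a net half-wave offset.
For minimum reflection here: 2 n t cos θ_r = m λ.
Snell's law: 1.552 sin 16.0° = 1.425 sin θ_r → sin θ_r = 0.300, cos θ_r = 0.954.
Minimum nonzero at m = 1: t = λ / (2 n cos θ_r) = 380 / (2 × 1.425 × 0.954) = 140 nm.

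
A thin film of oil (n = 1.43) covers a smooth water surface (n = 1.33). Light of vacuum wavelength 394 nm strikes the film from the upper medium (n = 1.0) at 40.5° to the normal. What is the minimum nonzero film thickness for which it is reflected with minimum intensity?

155 nm

Top surface (1.0 → 1.43): reflection off a higher-index medium gives a half-wave phase shift.
Ray reflecting at the bottom interface goes from n = 1.43 toward n = 1.33: no phase shift.
Exactly one π shift → a net half-wave offset.
So the condition for destructive reflection is 2 n t cos θ_r = m λ.
Snell's law: 1.0 sin 40.5° = 1.43 sin θ_r → sin θ_r = 0.454, cos θ_r = 0.891.
Minimum nonzero at m = 1: t = λ / (2 n cos θ_r) = 394 / (2 × 1.43 × 0.891) = 155 nm.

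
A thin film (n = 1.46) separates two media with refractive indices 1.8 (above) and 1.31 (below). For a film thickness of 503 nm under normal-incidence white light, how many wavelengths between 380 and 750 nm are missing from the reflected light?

2

Ray reflecting at the top interface goes from n = 1.8 toward n = 1.46: no phase shift.
Bottom surface (1.46 → 1.31): reflection off a lower-index medium gives no phase shift.
Net: no relative phase inversion (both shifts match).
So the condition for destructive reflection is 2 n t = (m + ½) λ.
λ = 2 n t / (m + ½) = 1469 / (m + ½) nm.
m=1: 979 nm (IR); m=2: 588 nm (visible); m=3: 420 nm (visible); m=4: 326 nm (UV).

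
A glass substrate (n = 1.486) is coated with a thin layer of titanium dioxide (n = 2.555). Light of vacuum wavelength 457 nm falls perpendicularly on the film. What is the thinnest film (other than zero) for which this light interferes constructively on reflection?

44.7 nm

Top surface (1.0 → 2.555): reflection off a higher-index medium gives a half-wave phase shift.
Bottom surface (2.555 → 1.486): reflection off a lower-index medium gives no phase shift.
Net: one phase inversion between the two reflected rays.
With one net inversion, constructive interference in reflection requires 2 n t = (m + ½) λ.
Minimum at m = 0: t = λ / (4 n) = 457 / (4 × 2.555) = 44.7 nm.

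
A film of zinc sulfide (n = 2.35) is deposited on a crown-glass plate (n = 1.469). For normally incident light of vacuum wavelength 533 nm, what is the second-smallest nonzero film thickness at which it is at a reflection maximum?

170 nm

Ray reflecting at the top interface goes from n = 1.0 toward n = 2.35: a half-wave phase shift.
Bottom surface (2.35 → 1.469): reflection off a lower-index medium gives no phase shift.
The two reflections differ by half a wavelength.
For strong reflection here: 2 n t = (m + ½) λ.
The second-smallest nonzero thickness corresponds to m = 1: t = (m + ½) λ / (2 n) = 1.50 × 533 / (2 × 2.35) = 170 nm.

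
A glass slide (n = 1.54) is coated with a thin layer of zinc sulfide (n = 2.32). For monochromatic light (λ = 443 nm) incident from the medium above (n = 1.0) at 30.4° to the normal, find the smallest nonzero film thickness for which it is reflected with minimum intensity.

97.8 nm

Top surface (1.0 → 2.32): reflection off a higher-index medium gives a half-wave phase shift.
Bottom surface (2.32 → 1.54): reflection off a lower-index medium gives no phase shift.
The two reflections differ by half a wavelength.
So the condition for destructive reflection is 2 n t cos θ_r = m λ.
Snell's law: 1.0 sin 30.4° = 2.32 sin θ_r → sin θ_r = 0.218, cos θ_r = 0.976.
Minimum nonzero at m = 1: t = λ / (2 n cos θ_r) = 443 / (2 × 2.32 × 0.976) = 97.8 nm.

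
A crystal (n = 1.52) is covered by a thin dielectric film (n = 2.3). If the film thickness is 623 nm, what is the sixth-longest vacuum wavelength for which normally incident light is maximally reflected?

521 nm

Ray reflecting at the top interface goes from n = 1.0 toward n = 2.3: a half-wave phase shift.
At the lower boundary (n = 2.3 to n = 1.52) the reflected ray undergoes no phase shift.
Exactly one π shift → a net half-wave offset.
With one net inversion, constructive interference in reflection requires 2 n t = (m + ½) λ.
λ = 2 n t / (m + ½). The sixth-longest wavelength is m = 5: λ = 2 × 2.3 × 623 / 5.50 = 521 nm.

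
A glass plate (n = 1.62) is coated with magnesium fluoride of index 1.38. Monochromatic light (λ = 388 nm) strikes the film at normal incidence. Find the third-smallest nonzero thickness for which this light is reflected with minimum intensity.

Ray reflecting at the top interface goes from n = 1.0 toward n = 1.38: a half-wave phase shift.
At the lower boundary (n = 1.38 to n = 1.62) the reflected ray undergoes a half-wave phase shift.
The two reflections carry the same phase change, so no net offset.
So the condition for destructive reflection is 2 n t = (m + ½) λ.
The third-smallest nonzero thickness corresponds to m = 2: t = (m + ½) λ / (2 n) = 2.50 × 388 / (2 × 1.38) = 351 nm.

351 nm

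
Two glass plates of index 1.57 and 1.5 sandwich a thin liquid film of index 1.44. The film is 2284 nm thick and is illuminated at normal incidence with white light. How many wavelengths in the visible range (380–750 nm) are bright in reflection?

8

At the upper boundary (n = 1.57 to n = 1.44) the reflected ray undergoes no phase shift.
At the lower boundary (n = 1.44 to n = 1.5) the reflected ray undergoes a half-wave phase shift.
Net: one phase inversion between the two reflected rays.
For maximum reflection here: 2 n t = (m + ½) λ.
λ = 2 n t / (m + ½) = 6578 / (m + ½) nm.
m=8: 774 nm (IR); m=9: 692 nm (visible); m=10: 626 nm (visible); m=11: 572 nm (visible); m=12: 526 nm (visible); m=13: 487 nm (visible); m=14: 454 nm (visible); m=15: 424 nm (visible); m=16: 399 nm (visible); m=17: 376 nm (UV).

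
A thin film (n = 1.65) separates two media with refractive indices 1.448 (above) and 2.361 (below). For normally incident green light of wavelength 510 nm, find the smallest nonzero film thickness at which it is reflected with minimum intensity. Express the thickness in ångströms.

773 Å

At the upper boundary (n = 1.448 to n = 1.65) the reflected ray undergoes a half-wave phase shift.
At the lower boundary (n = 1.65 to n = 2.361) the reflected ray undergoes a half-wave phase shift.
Zero or two π shifts → no net half-wave offset.
With no net inversion, destructive interference in reflection requires 2 n t = (m + ½) λ.
Minimum at m = 0: t = λ / (4 n) = 510 / (4 × 1.65) = 77.3 nm.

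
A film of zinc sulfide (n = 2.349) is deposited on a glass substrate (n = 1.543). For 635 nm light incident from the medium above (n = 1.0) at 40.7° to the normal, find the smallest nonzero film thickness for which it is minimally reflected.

141 nm

Ray reflecting at the top interface goes from n = 1.0 toward n = 2.349: a half-wave phase shift.
At the lower boundary (n = 2.349 to n = 1.543) the reflected ray undergoes no phase shift.
The two reflections differ by half a wavelength.
With one net inversion, destructive interference in reflection requires 2 n t cos θ_r = m λ.
Snell's law: 1.0 sin 40.7° = 2.349 sin θ_r → sin θ_r = 0.278, cos θ_r = 0.961.
Minimum nonzero at m = 1: t = λ / (2 n cos θ_r) = 635 / (2 × 2.349 × 0.961) = 141 nm.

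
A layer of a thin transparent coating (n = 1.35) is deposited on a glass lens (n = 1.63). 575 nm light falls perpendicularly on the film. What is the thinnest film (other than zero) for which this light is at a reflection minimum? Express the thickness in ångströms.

1065 Å

Ray reflecting at the top interface goes from n = 1.0 toward n = 1.35: a half-wave phase shift.
Ray reflecting at the bottom interface goes from n = 1.35 toward n = 1.63: a half-wave phase shift.
Net: no relative phase inversion (both shifts match).
For weak reflection here: 2 n t = (m + ½) λ.
Minimum at m = 0: t = λ / (4 n) = 575 / (4 × 1.35) = 106 nm.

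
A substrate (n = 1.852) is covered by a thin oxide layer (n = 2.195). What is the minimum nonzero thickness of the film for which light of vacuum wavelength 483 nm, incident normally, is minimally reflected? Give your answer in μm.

0.110 μm

At the upper boundary (n = 1.0 to n = 2.195) the reflected ray undergoes a half-wave phase shift.
Bottom surface (2.195 → 1.852): reflection off a lower-index medium gives no phase shift.
Exactly one π shift → a net half-wave offset.
So the condition for destructive reflection is 2 n t = m λ.
Minimum nonzero at m = 1: t = λ / (2 n) = 483 / (2 × 2.195) = 110 nm.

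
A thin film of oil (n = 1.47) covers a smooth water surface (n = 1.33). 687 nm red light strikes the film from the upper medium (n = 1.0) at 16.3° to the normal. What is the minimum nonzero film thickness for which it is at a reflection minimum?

Top surface (1.0 → 1.47): reflection off a higher-index medium gives a half-wave phase shift.
Ray reflecting at the bottom interface goes from n = 1.47 toward n = 1.33: no phase shift.
The two reflections differ by half a wavelength.
For minimum reflection here: 2 n t cos θ_r = m λ.
Snell's law: 1.0 sin 16.3° = 1.47 sin θ_r → sin θ_r = 0.191, cos θ_r = 0.982.
Minimum nonzero at m = 1: t = λ / (2 n cos θ_r) = 687 / (2 × 1.47 × 0.982) = 238 nm.

238 nm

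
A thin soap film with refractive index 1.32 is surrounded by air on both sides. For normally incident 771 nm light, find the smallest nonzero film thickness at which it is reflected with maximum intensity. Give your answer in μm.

0.146 μm

Top surface (1.0 → 1.32): reflection off a higher-index medium gives a half-wave phase shift.
Ray reflecting at the bottom interface goes from n = 1.32 toward n = 1.0: no phase shift.
The two reflections differ by half a wavelength.
So the condition for constructive reflection is 2 n t = (m + ½) λ.
Minimum at m = 0: t = λ / (4 n) = 771 / (4 × 1.32) = 146 nm.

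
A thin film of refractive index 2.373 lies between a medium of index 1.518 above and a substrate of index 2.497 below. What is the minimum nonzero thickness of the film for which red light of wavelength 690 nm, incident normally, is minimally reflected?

Ray reflecting at the top interface goes from n = 1.518 toward n = 2.373: a half-wave phase shift.
Bottom surface (2.373 → 2.497): reflection off a higher-index medium gives a half-wave phase shift.
The two reflections carry the same phase change, so no net offset.
For weak reflection here: 2 n t = (m + ½) λ.
Minimum at m = 0: t = λ / (4 n) = 690 / (4 × 2.373) = 72.7 nm.

72.7 nm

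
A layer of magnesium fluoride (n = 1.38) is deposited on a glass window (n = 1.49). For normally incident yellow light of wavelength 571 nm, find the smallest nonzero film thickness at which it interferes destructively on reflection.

Ray reflecting at the top interface goes from n = 1.0 toward n = 1.38: a half-wave phase shift.
Ray reflecting at the bottom interface goes from n = 1.38 toward n = 1.49: a half-wave phase shift.
The two reflections carry the same phase change, so no net offset.
For weak reflection here: 2 n t = (m + ½) λ.
Minimum at m = 0: t = λ / (4 n) = 571 / (4 × 1.38) = 103 nm.

103 nm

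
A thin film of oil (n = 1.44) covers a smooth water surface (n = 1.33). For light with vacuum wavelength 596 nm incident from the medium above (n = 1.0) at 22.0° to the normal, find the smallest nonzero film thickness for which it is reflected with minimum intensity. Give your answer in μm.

Top surface (1.0 → 1.44): reflection off a higher-index medium gives a half-wave phase shift.
Bottom surface (1.44 → 1.33): reflection off a lower-index medium gives no phase shift.
Exactly one π shift → a net half-wave offset.
So the condition for destructive reflection is 2 n t cos θ_r = m λ.
Snell's law: 1.0 sin 22.0° = 1.44 sin θ_r → sin θ_r = 0.260, cos θ_r = 0.966.
Minimum nonzero at m = 1: t = λ / (2 n cos θ_r) = 596 / (2 × 1.44 × 0.966) = 214 nm.

0.214 μm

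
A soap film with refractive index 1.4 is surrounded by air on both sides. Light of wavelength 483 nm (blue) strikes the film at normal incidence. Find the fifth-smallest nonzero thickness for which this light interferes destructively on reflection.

At the upper boundary (n = 1.0 to n = 1.4) the reflected ray undergoes a half-wave phase shift.
At the lower boundary (n = 1.4 to n = 1.0) the reflected ray undergoes no phase shift.
Net: one phase inversion between the two reflected rays.
So the condition for destructive reflection is 2 n t = m λ.
The fifth-smallest nonzero thickness corresponds to m = 5: t = m λ / (2 n) = 5.00 × 483 / (2 × 1.4) = 863 nm.

863 nm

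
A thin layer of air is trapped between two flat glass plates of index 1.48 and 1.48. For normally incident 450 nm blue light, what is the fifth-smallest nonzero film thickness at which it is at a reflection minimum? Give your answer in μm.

1.13 μm

Ray reflecting at the top interface goes from n = 1.48 toward n = 1.0: no phase shift.
Bottom surface (1.0 → 1.48): reflection off a higher-index medium gives a half-wave phase shift.
Net: one phase inversion between the two reflected rays.
With one net inversion, destructive interference in reflection requires 2 n t = m λ.
The fifth-smallest nonzero thickness corresponds to m = 5: t = m λ / (2 n) = 5.00 × 450 / (2 × 1.0) = 1125 nm.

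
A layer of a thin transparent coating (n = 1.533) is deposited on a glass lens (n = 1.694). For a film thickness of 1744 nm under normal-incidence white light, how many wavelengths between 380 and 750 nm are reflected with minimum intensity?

Top surface (1.0 → 1.533): reflection off a higher-index medium gives a half-wave phase shift.
Ray reflecting at the bottom interface goes from n = 1.533 toward n = 1.694: a half-wave phase shift.
Net: no relative phase inversion (both shifts match).
So the condition for destructive reflection is 2 n t = (m + ½) λ.
λ = 2 n t / (m + ½) = 5347 / (m + ½) nm.
m=6: 823 nm (IR); m=7: 713 nm (visible); m=8: 629 nm (visible); m=9: 563 nm (visible); m=10: 509 nm (visible); m=11: 465 nm (visible); m=12: 428 nm (visible); m=13: 396 nm (visible); m=14: 369 nm (UV).

7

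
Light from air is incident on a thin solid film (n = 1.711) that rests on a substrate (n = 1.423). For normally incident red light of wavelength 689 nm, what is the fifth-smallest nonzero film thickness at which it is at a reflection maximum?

Ray reflecting at the top interface goes from n = 1.0 toward n = 1.711: a half-wave phase shift.
At the lower boundary (n = 1.711 to n = 1.423) the reflected ray undergoes no phase shift.
Exactly one π shift → a net half-wave offset.
So the condition for constructive reflection is 2 n t = (m + ½) λ.
The fifth-smallest nonzero thickness corresponds to m = 4: t = (m + ½) λ / (2 n) = 4.50 × 689 / (2 × 1.711) = 906 nm.

906 nm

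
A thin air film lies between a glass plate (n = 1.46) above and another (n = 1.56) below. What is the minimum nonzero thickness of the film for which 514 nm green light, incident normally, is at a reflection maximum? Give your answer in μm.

0.129 μm

Ray reflecting at the top interface goes from n = 1.46 toward n = 1.0: no phase shift.
At the lower boundary (n = 1.0 to n = 1.56) the reflected ray undergoes a half-wave phase shift.
Net: one phase inversion between the two reflected rays.
For maximum reflection here: 2 n t = (m + ½) λ.
Minimum at m = 0: t = λ / (4 n) = 514 / (4 × 1.0) = 129 nm.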